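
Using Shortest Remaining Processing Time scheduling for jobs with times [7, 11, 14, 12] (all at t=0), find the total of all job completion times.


Since all jobs arrive at t=0, SRPT equals SPT ordering.
SPT order: [7, 11, 12, 14]
Completion times:
  Job 1: p=7, C=7
  Job 2: p=11, C=18
  Job 3: p=12, C=30
  Job 4: p=14, C=44
Total completion time = 7 + 18 + 30 + 44 = 99

99


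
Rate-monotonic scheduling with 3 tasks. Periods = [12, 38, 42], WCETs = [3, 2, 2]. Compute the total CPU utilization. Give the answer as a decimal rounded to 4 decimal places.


Compute individual utilizations (exact fractions):
  Task 1: C/T = 3/12 = 1/4 (approx. 0.25)
  Task 2: C/T = 2/38 = 1/19 (approx. 0.0526)
  Task 3: C/T = 2/42 = 1/21 (approx. 0.0476)
Total utilization U = 1/4 + 1/19 + 1/21 = 559/1596
Rounded to 4 decimal places: U = 0.3503
RM (Liu & Layland) bound for 3 tasks = 0.779763; compare with U = 559/1596 (approx. 0.350251)
U <= bound, so schedulable by RM sufficient condition.

0.3503


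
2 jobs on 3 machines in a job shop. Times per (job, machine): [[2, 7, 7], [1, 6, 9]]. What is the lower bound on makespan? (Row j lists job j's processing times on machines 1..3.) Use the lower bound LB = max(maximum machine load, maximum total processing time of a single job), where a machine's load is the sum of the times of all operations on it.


Machine loads:
  Machine 1: 2 + 1 = 3
  Machine 2: 7 + 6 = 13
  Machine 3: 7 + 9 = 16
Max machine load = 16
Job totals:
  Job 1: 16
  Job 2: 16
Max job total = 16
Lower bound = max(16, 16) = 16

16


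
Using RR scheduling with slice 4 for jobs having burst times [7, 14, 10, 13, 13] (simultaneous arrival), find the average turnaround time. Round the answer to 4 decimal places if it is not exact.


Time quantum = 4
Execution trace:
  J1 runs 4 units, time = 4
  J2 runs 4 units, time = 8
  J3 runs 4 units, time = 12
  J4 runs 4 units, time = 16
  J5 runs 4 units, time = 20
  J1 runs 3 units, time = 23
  J2 runs 4 units, time = 27
  J3 runs 4 units, time = 31
  J4 runs 4 units, time = 35
  J5 runs 4 units, time = 39
  J2 runs 4 units, time = 43
  J3 runs 2 units, time = 45
  J4 runs 4 units, time = 49
  J5 runs 4 units, time = 53
  J2 runs 2 units, time = 55
  J4 runs 1 units, time = 56
  J5 runs 1 units, time = 57
Finish times: [23, 55, 45, 56, 57]
Average turnaround = 236/5 = 47.2

47.2


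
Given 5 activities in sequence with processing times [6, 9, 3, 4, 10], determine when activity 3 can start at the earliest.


Activity 3 starts after activities 1 through 2 complete.
Predecessor durations: [6, 9]
ES = 6 + 9 = 15

15


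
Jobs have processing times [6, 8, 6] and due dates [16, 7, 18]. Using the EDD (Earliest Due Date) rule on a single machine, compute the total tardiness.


Sort by due date (EDD order): [(8, 7), (6, 16), (6, 18)]
Compute completion times and tardiness:
  Job 1: p=8, d=7, C=8, tardiness=max(0,8-7)=1
  Job 2: p=6, d=16, C=14, tardiness=max(0,14-16)=0
  Job 3: p=6, d=18, C=20, tardiness=max(0,20-18)=2
Total tardiness = 3

3


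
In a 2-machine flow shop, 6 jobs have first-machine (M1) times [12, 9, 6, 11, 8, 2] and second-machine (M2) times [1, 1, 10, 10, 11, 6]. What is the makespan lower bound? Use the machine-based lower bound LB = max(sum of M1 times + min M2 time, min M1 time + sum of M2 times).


LB1 = sum(M1 times) + min(M2 times) = 48 + 1 = 49
LB2 = min(M1 times) + sum(M2 times) = 2 + 39 = 41
Lower bound = max(LB1, LB2) = max(49, 41) = 49

49


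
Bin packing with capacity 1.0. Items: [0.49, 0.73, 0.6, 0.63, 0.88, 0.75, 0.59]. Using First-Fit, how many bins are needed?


Place items sequentially using First-Fit:
  Item 0.49 -> new Bin 1
  Item 0.73 -> new Bin 2
  Item 0.6 -> new Bin 3
  Item 0.63 -> new Bin 4
  Item 0.88 -> new Bin 5
  Item 0.75 -> new Bin 6
  Item 0.59 -> new Bin 7
Total bins used = 7

7


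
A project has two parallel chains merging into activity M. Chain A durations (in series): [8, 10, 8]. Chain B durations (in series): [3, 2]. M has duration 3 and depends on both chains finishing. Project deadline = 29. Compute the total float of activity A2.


Forward pass: ES(A2) = sum of predecessors on chain A = 8
EF = ES + duration = 8 + 10 = 18
Backward pass: LF(M) = deadline = 29; LS(M) = 29 - 3 = 26
LF(A2) = LS(M) - sum(successors on chain A) = 26 - 8 = 18
LS = LF - duration = 18 - 10 = 8
Total float = LS - ES = 8 - 8 = 0

0


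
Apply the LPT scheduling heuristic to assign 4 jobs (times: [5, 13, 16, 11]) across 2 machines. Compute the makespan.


Sort jobs in decreasing order (LPT): [16, 13, 11, 5]
Assign each job to the least loaded machine:
  Machine 1: jobs [16, 5], load = 21
  Machine 2: jobs [13, 11], load = 24
Makespan = max load = 24

24


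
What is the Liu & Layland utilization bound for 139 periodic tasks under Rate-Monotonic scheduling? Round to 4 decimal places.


Compute 2^(1/139) = 1.0049991245
Subtract 1: 1.0049991245 - 1 = 0.0049991245
Multiply by n: 139 * 0.0049991245 = 0.6948783055
Round to 4 dp: 0.6949

0.6949


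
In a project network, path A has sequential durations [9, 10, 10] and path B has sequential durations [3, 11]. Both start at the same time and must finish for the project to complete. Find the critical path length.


Path A total = 9 + 10 + 10 = 29
Path B total = 3 + 11 = 14
Critical path = longest path = max(29, 14) = 29

29


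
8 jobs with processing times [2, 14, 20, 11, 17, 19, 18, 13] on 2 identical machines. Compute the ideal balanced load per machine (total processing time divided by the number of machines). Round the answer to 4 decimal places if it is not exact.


Total processing time = 2 + 14 + 20 + 11 + 17 + 19 + 18 + 13 = 114
Number of machines = 2
Ideal balanced load = 114 / 2 = 57.0

57.0


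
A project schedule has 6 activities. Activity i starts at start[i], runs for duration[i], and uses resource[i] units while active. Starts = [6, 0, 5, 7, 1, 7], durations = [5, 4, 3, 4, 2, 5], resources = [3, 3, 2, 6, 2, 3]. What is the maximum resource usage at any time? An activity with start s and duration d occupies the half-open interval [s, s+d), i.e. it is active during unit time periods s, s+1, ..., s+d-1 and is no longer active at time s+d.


Each activity i is active on [start_i, start_i + duration_i).
Compute total resource usage per time slot:
  t=0: active resources = [3], total = 3
  t=1: active resources = [3, 2], total = 5
  t=2: active resources = [3, 2], total = 5
  t=3: active resources = [3], total = 3
  t=4: active resources = [], total = 0
  t=5: active resources = [2], total = 2
  t=6: active resources = [3, 2], total = 5
  t=7: active resources = [3, 2, 6, 3], total = 14
  t=8: active resources = [3, 6, 3], total = 12
  t=9: active resources = [3, 6, 3], total = 12
  t=10: active resources = [3, 6, 3], total = 12
  t=11: active resources = [3], total = 3
Peak resource demand = 14

14


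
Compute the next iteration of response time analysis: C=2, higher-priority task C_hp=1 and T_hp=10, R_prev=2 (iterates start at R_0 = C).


R_next = C + ceil(R_prev / T_hp) * C_hp
ceil(2 / 10) = ceil(0.2) = 1
Interference = 1 * 1 = 1
R_next = 2 + 1 = 3

3


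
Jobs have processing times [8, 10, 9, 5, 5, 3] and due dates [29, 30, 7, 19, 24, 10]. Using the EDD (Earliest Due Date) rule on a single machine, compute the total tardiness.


Sort by due date (EDD order): [(9, 7), (3, 10), (5, 19), (5, 24), (8, 29), (10, 30)]
Compute completion times and tardiness:
  Job 1: p=9, d=7, C=9, tardiness=max(0,9-7)=2
  Job 2: p=3, d=10, C=12, tardiness=max(0,12-10)=2
  Job 3: p=5, d=19, C=17, tardiness=max(0,17-19)=0
  Job 4: p=5, d=24, C=22, tardiness=max(0,22-24)=0
  Job 5: p=8, d=29, C=30, tardiness=max(0,30-29)=1
  Job 6: p=10, d=30, C=40, tardiness=max(0,40-30)=10
Total tardiness = 15

15


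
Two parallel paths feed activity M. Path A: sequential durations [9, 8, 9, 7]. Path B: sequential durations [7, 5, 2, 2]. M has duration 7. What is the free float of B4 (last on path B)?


ES(B4) = sum of predecessors on chain B = 14
EF(B4) = ES + duration = 14 + 2 = 16
Successor of B4 is M. ES(M) = max(sum(A), sum(B)) = max(33, 16) = 33
Free float = ES(successor) - EF(current) = 33 - 16 = 17

17


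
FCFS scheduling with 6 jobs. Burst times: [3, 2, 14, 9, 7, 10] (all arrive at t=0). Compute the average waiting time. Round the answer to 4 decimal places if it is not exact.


FCFS order (as given): [3, 2, 14, 9, 7, 10]
Waiting times:
  Job 1: wait = 0
  Job 2: wait = 3
  Job 3: wait = 5
  Job 4: wait = 19
  Job 5: wait = 28
  Job 6: wait = 35
Sum of waiting times = 90
Average waiting time = 90/6 = 15.0

15.0


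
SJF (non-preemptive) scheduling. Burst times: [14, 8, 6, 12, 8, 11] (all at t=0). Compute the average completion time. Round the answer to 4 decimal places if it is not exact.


SJF order (ascending): [6, 8, 8, 11, 12, 14]
Completion times:
  Job 1: burst=6, C=6
  Job 2: burst=8, C=14
  Job 3: burst=8, C=22
  Job 4: burst=11, C=33
  Job 5: burst=12, C=45
  Job 6: burst=14, C=59
Average completion = 179/6 = 29.8333

29.8333


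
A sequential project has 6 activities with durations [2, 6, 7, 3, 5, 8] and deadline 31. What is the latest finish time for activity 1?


LF(activity 1) = deadline - sum of successor durations
Successors: activities 2 through 6 with durations [6, 7, 3, 5, 8]
Sum of successor durations = 29
LF = 31 - 29 = 2

2


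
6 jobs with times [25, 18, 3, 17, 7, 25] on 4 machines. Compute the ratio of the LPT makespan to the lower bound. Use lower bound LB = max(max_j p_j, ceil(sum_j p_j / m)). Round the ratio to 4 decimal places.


LPT order: [25, 25, 18, 17, 7, 3]
Machine loads after assignment: [25, 25, 21, 24]
LPT makespan = 25
Lower bound = max(max_job, ceil(total/4)) = max(25, 24) = 25
Ratio = 25 / 25 = 1.0

1.0


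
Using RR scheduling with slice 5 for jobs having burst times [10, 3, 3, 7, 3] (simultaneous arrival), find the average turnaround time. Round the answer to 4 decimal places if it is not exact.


Time quantum = 5
Execution trace:
  J1 runs 5 units, time = 5
  J2 runs 3 units, time = 8
  J3 runs 3 units, time = 11
  J4 runs 5 units, time = 16
  J5 runs 3 units, time = 19
  J1 runs 5 units, time = 24
  J4 runs 2 units, time = 26
Finish times: [24, 8, 11, 26, 19]
Average turnaround = 88/5 = 17.6

17.6


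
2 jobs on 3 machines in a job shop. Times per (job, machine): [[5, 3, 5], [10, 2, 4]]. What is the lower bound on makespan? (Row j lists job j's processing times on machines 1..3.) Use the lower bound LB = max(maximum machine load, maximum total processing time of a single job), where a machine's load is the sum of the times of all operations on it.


Machine loads:
  Machine 1: 5 + 10 = 15
  Machine 2: 3 + 2 = 5
  Machine 3: 5 + 4 = 9
Max machine load = 15
Job totals:
  Job 1: 13
  Job 2: 16
Max job total = 16
Lower bound = max(15, 16) = 16

16


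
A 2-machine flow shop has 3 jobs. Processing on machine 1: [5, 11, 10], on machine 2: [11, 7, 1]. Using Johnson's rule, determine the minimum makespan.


Apply Johnson's rule:
  Group 1 (a <= b): [(1, 5, 11)]
  Group 2 (a > b): [(2, 11, 7), (3, 10, 1)]
Optimal job order: [1, 2, 3]
Schedule:
  Job 1: M1 done at 5, M2 done at 16
  Job 2: M1 done at 16, M2 done at 23
  Job 3: M1 done at 26, M2 done at 27
Makespan = 27

27


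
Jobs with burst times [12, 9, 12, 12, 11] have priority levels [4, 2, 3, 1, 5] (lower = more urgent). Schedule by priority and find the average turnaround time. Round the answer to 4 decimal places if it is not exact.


Sort by priority (ascending = highest first):
Order: [(1, 12), (2, 9), (3, 12), (4, 12), (5, 11)]
Completion times:
  Priority 1, burst=12, C=12
  Priority 2, burst=9, C=21
  Priority 3, burst=12, C=33
  Priority 4, burst=12, C=45
  Priority 5, burst=11, C=56
Average turnaround = 167/5 = 33.4

33.4


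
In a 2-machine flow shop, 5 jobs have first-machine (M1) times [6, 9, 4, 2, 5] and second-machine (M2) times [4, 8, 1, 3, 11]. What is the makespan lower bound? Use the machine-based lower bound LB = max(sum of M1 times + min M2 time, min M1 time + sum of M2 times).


LB1 = sum(M1 times) + min(M2 times) = 26 + 1 = 27
LB2 = min(M1 times) + sum(M2 times) = 2 + 27 = 29
Lower bound = max(LB1, LB2) = max(27, 29) = 29

29


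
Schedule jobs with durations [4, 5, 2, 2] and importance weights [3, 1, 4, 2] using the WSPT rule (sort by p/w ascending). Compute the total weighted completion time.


Compute p/w ratios and sort ascending (WSPT): [(2, 4), (2, 2), (4, 3), (5, 1)]
Compute weighted completion times:
  Job (p=2,w=4): C=2, w*C=4*2=8
  Job (p=2,w=2): C=4, w*C=2*4=8
  Job (p=4,w=3): C=8, w*C=3*8=24
  Job (p=5,w=1): C=13, w*C=1*13=13
Total weighted completion time = 53

53


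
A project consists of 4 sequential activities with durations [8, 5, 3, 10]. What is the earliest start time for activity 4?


Activity 4 starts after activities 1 through 3 complete.
Predecessor durations: [8, 5, 3]
ES = 8 + 5 + 3 = 16

16


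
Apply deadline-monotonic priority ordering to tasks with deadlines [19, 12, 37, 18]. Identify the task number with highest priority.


Sort tasks by relative deadline (ascending):
  Task 2: deadline = 12
  Task 4: deadline = 18
  Task 1: deadline = 19
  Task 3: deadline = 37
Priority order (highest first): [2, 4, 1, 3]
Highest priority task = 2

2


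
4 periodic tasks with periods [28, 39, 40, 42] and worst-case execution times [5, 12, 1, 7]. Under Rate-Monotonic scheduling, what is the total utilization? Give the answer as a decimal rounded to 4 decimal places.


Compute individual utilizations (exact fractions):
  Task 1: C/T = 5/28 (approx. 0.1786)
  Task 2: C/T = 12/39 = 4/13 (approx. 0.3077)
  Task 3: C/T = 1/40 (approx. 0.025)
  Task 4: C/T = 7/42 = 1/6 (approx. 0.1667)
Total utilization U = 5/28 + 4/13 + 1/40 + 1/6 = 7403/10920
Rounded to 4 decimal places: U = 0.6779
RM (Liu & Layland) bound for 4 tasks = 0.756828; compare with U = 7403/10920 (approx. 0.677930)
U <= bound, so schedulable by RM sufficient condition.

0.6779


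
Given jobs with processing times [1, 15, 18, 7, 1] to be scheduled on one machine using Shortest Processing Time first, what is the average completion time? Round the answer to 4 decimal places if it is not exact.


Sort jobs by processing time (SPT order): [1, 1, 7, 15, 18]
Compute completion times sequentially:
  Job 1: processing = 1, completes at 1
  Job 2: processing = 1, completes at 2
  Job 3: processing = 7, completes at 9
  Job 4: processing = 15, completes at 24
  Job 5: processing = 18, completes at 42
Sum of completion times = 78
Average completion time = 78/5 = 15.6

15.6


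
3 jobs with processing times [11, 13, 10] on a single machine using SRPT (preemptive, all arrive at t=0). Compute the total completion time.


Since all jobs arrive at t=0, SRPT equals SPT ordering.
SPT order: [10, 11, 13]
Completion times:
  Job 1: p=10, C=10
  Job 2: p=11, C=21
  Job 3: p=13, C=34
Total completion time = 10 + 21 + 34 = 65

65


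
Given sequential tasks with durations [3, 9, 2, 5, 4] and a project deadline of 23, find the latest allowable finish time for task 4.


LF(activity 4) = deadline - sum of successor durations
Successors: activities 5 through 5 with durations [4]
Sum of successor durations = 4
LF = 23 - 4 = 19

19


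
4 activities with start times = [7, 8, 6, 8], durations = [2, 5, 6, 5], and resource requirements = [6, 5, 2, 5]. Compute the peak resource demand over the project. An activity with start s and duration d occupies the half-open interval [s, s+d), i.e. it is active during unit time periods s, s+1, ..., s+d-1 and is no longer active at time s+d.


Each activity i is active on [start_i, start_i + duration_i).
Compute total resource usage per time slot:
  t=0: active resources = [], total = 0
  t=1: active resources = [], total = 0
  t=2: active resources = [], total = 0
  t=3: active resources = [], total = 0
  t=4: active resources = [], total = 0
  t=5: active resources = [], total = 0
  t=6: active resources = [2], total = 2
  t=7: active resources = [6, 2], total = 8
  t=8: active resources = [6, 5, 2, 5], total = 18
  t=9: active resources = [5, 2, 5], total = 12
  t=10: active resources = [5, 2, 5], total = 12
  t=11: active resources = [5, 2, 5], total = 12
  t=12: active resources = [5, 5], total = 10
Peak resource demand = 18

18


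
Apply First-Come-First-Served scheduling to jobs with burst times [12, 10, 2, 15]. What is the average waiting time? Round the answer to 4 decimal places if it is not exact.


FCFS order (as given): [12, 10, 2, 15]
Waiting times:
  Job 1: wait = 0
  Job 2: wait = 12
  Job 3: wait = 22
  Job 4: wait = 24
Sum of waiting times = 58
Average waiting time = 58/4 = 14.5

14.5


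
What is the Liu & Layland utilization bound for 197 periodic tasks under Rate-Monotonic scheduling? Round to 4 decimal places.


Compute 2^(1/197) = 1.0035247108
Subtract 1: 1.0035247108 - 1 = 0.0035247108
Multiply by n: 197 * 0.0035247108 = 0.6943680276
Round to 4 dp: 0.6944

0.6944


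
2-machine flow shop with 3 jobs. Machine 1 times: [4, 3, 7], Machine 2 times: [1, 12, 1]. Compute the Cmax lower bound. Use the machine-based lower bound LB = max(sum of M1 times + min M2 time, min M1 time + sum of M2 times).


LB1 = sum(M1 times) + min(M2 times) = 14 + 1 = 15
LB2 = min(M1 times) + sum(M2 times) = 3 + 14 = 17
Lower bound = max(LB1, LB2) = max(15, 17) = 17

17


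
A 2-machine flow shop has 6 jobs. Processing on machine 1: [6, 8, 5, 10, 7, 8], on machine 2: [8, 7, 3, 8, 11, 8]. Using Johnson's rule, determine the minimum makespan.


Apply Johnson's rule:
  Group 1 (a <= b): [(1, 6, 8), (5, 7, 11), (6, 8, 8)]
  Group 2 (a > b): [(4, 10, 8), (2, 8, 7), (3, 5, 3)]
Optimal job order: [1, 5, 6, 4, 2, 3]
Schedule:
  Job 1: M1 done at 6, M2 done at 14
  Job 5: M1 done at 13, M2 done at 25
  Job 6: M1 done at 21, M2 done at 33
  Job 4: M1 done at 31, M2 done at 41
  Job 2: M1 done at 39, M2 done at 48
  Job 3: M1 done at 44, M2 done at 51
Makespan = 51

51


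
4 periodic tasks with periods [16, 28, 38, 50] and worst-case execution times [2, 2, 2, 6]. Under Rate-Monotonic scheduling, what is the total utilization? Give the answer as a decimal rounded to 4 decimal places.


Compute individual utilizations (exact fractions):
  Task 1: C/T = 2/16 = 1/8 (approx. 0.125)
  Task 2: C/T = 2/28 = 1/14 (approx. 0.0714)
  Task 3: C/T = 2/38 = 1/19 (approx. 0.0526)
  Task 4: C/T = 6/50 = 3/25 (approx. 0.12)
Total utilization U = 1/8 + 1/14 + 1/19 + 3/25 = 9817/26600
Rounded to 4 decimal places: U = 0.3691
RM (Liu & Layland) bound for 4 tasks = 0.756828; compare with U = 9817/26600 (approx. 0.369060)
U <= bound, so schedulable by RM sufficient condition.

0.3691


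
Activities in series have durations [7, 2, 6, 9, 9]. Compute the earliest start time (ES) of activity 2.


Activity 2 starts after activities 1 through 1 complete.
Predecessor durations: [7]
ES = 7 = 7

7


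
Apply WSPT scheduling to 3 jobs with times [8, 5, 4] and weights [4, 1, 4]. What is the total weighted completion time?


Compute p/w ratios and sort ascending (WSPT): [(4, 4), (8, 4), (5, 1)]
Compute weighted completion times:
  Job (p=4,w=4): C=4, w*C=4*4=16
  Job (p=8,w=4): C=12, w*C=4*12=48
  Job (p=5,w=1): C=17, w*C=1*17=17
Total weighted completion time = 81

81


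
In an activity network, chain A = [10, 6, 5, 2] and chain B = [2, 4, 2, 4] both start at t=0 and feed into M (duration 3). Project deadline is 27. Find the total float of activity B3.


Forward pass: ES(B3) = sum of predecessors on chain B = 6
EF = ES + duration = 6 + 2 = 8
Backward pass: LF(M) = deadline = 27; LS(M) = 27 - 3 = 24
LF(B3) = LS(M) - sum(successors on chain B) = 24 - 4 = 20
LS = LF - duration = 20 - 2 = 18
Total float = LS - ES = 18 - 6 = 12

12


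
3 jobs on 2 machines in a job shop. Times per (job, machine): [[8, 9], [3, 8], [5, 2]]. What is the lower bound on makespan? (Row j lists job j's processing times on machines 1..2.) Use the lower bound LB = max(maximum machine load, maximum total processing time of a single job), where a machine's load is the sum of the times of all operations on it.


Machine loads:
  Machine 1: 8 + 3 + 5 = 16
  Machine 2: 9 + 8 + 2 = 19
Max machine load = 19
Job totals:
  Job 1: 17
  Job 2: 11
  Job 3: 7
Max job total = 17
Lower bound = max(19, 17) = 19

19


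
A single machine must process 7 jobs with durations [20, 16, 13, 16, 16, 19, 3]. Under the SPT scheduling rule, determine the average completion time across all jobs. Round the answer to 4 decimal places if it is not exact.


Sort jobs by processing time (SPT order): [3, 13, 16, 16, 16, 19, 20]
Compute completion times sequentially:
  Job 1: processing = 3, completes at 3
  Job 2: processing = 13, completes at 16
  Job 3: processing = 16, completes at 32
  Job 4: processing = 16, completes at 48
  Job 5: processing = 16, completes at 64
  Job 6: processing = 19, completes at 83
  Job 7: processing = 20, completes at 103
Sum of completion times = 349
Average completion time = 349/7 = 49.8571

49.8571


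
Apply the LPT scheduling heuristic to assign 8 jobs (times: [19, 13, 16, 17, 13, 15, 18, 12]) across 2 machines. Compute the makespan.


Sort jobs in decreasing order (LPT): [19, 18, 17, 16, 15, 13, 13, 12]
Assign each job to the least loaded machine:
  Machine 1: jobs [19, 16, 15, 12], load = 62
  Machine 2: jobs [18, 17, 13, 13], load = 61
Makespan = max load = 62

62


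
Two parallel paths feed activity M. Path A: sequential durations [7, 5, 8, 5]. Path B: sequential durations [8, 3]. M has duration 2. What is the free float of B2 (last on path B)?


ES(B2) = sum of predecessors on chain B = 8
EF(B2) = ES + duration = 8 + 3 = 11
Successor of B2 is M. ES(M) = max(sum(A), sum(B)) = max(25, 11) = 25
Free float = ES(successor) - EF(current) = 25 - 11 = 14

14


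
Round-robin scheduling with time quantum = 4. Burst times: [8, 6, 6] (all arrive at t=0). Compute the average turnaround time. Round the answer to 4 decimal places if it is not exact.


Time quantum = 4
Execution trace:
  J1 runs 4 units, time = 4
  J2 runs 4 units, time = 8
  J3 runs 4 units, time = 12
  J1 runs 4 units, time = 16
  J2 runs 2 units, time = 18
  J3 runs 2 units, time = 20
Finish times: [16, 18, 20]
Average turnaround = 54/3 = 18.0

18.0


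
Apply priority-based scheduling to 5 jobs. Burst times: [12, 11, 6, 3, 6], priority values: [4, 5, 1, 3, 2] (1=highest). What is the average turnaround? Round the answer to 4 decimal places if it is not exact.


Sort by priority (ascending = highest first):
Order: [(1, 6), (2, 6), (3, 3), (4, 12), (5, 11)]
Completion times:
  Priority 1, burst=6, C=6
  Priority 2, burst=6, C=12
  Priority 3, burst=3, C=15
  Priority 4, burst=12, C=27
  Priority 5, burst=11, C=38
Average turnaround = 98/5 = 19.6

19.6


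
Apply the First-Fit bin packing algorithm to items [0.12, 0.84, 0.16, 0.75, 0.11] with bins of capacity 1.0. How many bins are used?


Place items sequentially using First-Fit:
  Item 0.12 -> new Bin 1
  Item 0.84 -> Bin 1 (now 0.96)
  Item 0.16 -> new Bin 2
  Item 0.75 -> Bin 2 (now 0.91)
  Item 0.11 -> new Bin 3
Total bins used = 3

3


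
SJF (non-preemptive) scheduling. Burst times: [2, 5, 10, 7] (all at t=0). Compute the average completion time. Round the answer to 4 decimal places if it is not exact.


SJF order (ascending): [2, 5, 7, 10]
Completion times:
  Job 1: burst=2, C=2
  Job 2: burst=5, C=7
  Job 3: burst=7, C=14
  Job 4: burst=10, C=24
Average completion = 47/4 = 11.75

11.75


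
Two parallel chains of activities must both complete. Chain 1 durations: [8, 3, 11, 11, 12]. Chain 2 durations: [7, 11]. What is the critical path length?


Path A total = 8 + 3 + 11 + 11 + 12 = 45
Path B total = 7 + 11 = 18
Critical path = longest path = max(45, 18) = 45

45


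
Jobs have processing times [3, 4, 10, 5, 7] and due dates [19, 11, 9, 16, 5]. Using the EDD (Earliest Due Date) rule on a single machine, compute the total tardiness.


Sort by due date (EDD order): [(7, 5), (10, 9), (4, 11), (5, 16), (3, 19)]
Compute completion times and tardiness:
  Job 1: p=7, d=5, C=7, tardiness=max(0,7-5)=2
  Job 2: p=10, d=9, C=17, tardiness=max(0,17-9)=8
  Job 3: p=4, d=11, C=21, tardiness=max(0,21-11)=10
  Job 4: p=5, d=16, C=26, tardiness=max(0,26-16)=10
  Job 5: p=3, d=19, C=29, tardiness=max(0,29-19)=10
Total tardiness = 40

40


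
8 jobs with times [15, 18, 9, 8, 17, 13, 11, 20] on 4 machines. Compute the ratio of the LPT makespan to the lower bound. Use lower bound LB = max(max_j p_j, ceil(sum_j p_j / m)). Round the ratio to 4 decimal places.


LPT order: [20, 18, 17, 15, 13, 11, 9, 8]
Machine loads after assignment: [28, 27, 28, 28]
LPT makespan = 28
Lower bound = max(max_job, ceil(total/4)) = max(20, 28) = 28
Ratio = 28 / 28 = 1.0

1.0


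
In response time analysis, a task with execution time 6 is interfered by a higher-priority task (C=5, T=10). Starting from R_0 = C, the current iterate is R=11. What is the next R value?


R_next = C + ceil(R_prev / T_hp) * C_hp
ceil(11 / 10) = ceil(1.1) = 2
Interference = 2 * 5 = 10
R_next = 6 + 10 = 16

16


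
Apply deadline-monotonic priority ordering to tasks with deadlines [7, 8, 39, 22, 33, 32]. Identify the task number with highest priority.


Sort tasks by relative deadline (ascending):
  Task 1: deadline = 7
  Task 2: deadline = 8
  Task 4: deadline = 22
  Task 6: deadline = 32
  Task 5: deadline = 33
  Task 3: deadline = 39
Priority order (highest first): [1, 2, 4, 6, 5, 3]
Highest priority task = 1

1


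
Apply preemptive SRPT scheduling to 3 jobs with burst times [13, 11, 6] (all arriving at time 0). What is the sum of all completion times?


Since all jobs arrive at t=0, SRPT equals SPT ordering.
SPT order: [6, 11, 13]
Completion times:
  Job 1: p=6, C=6
  Job 2: p=11, C=17
  Job 3: p=13, C=30
Total completion time = 6 + 17 + 30 = 53

53


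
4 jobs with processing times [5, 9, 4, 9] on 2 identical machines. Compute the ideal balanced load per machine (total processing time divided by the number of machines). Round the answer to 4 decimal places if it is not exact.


Total processing time = 5 + 9 + 4 + 9 = 27
Number of machines = 2
Ideal balanced load = 27 / 2 = 13.5

13.5


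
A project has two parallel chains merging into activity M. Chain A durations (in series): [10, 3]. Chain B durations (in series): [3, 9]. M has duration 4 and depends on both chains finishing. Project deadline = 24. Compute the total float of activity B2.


Forward pass: ES(B2) = sum of predecessors on chain B = 3
EF = ES + duration = 3 + 9 = 12
Backward pass: LF(M) = deadline = 24; LS(M) = 24 - 4 = 20
LF(B2) = LS(M) - sum(successors on chain B) = 20 - 0 = 20
LS = LF - duration = 20 - 9 = 11
Total float = LS - ES = 11 - 3 = 8

8


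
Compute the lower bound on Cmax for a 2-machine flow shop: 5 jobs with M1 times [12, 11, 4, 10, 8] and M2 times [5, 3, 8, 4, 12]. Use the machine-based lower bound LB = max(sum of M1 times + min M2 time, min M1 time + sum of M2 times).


LB1 = sum(M1 times) + min(M2 times) = 45 + 3 = 48
LB2 = min(M1 times) + sum(M2 times) = 4 + 32 = 36
Lower bound = max(LB1, LB2) = max(48, 36) = 48

48


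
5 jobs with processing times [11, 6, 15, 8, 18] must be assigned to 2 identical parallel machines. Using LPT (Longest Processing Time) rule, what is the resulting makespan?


Sort jobs in decreasing order (LPT): [18, 15, 11, 8, 6]
Assign each job to the least loaded machine:
  Machine 1: jobs [18, 8, 6], load = 32
  Machine 2: jobs [15, 11], load = 26
Makespan = max load = 32

32


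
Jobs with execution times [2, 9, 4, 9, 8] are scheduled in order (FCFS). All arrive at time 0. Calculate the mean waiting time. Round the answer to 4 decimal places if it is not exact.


FCFS order (as given): [2, 9, 4, 9, 8]
Waiting times:
  Job 1: wait = 0
  Job 2: wait = 2
  Job 3: wait = 11
  Job 4: wait = 15
  Job 5: wait = 24
Sum of waiting times = 52
Average waiting time = 52/5 = 10.4

10.4


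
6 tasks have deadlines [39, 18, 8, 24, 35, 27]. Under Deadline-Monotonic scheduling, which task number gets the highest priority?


Sort tasks by relative deadline (ascending):
  Task 3: deadline = 8
  Task 2: deadline = 18
  Task 4: deadline = 24
  Task 6: deadline = 27
  Task 5: deadline = 35
  Task 1: deadline = 39
Priority order (highest first): [3, 2, 4, 6, 5, 1]
Highest priority task = 3

3


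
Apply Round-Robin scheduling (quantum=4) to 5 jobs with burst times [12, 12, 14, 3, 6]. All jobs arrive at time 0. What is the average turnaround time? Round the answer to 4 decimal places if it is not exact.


Time quantum = 4
Execution trace:
  J1 runs 4 units, time = 4
  J2 runs 4 units, time = 8
  J3 runs 4 units, time = 12
  J4 runs 3 units, time = 15
  J5 runs 4 units, time = 19
  J1 runs 4 units, time = 23
  J2 runs 4 units, time = 27
  J3 runs 4 units, time = 31
  J5 runs 2 units, time = 33
  J1 runs 4 units, time = 37
  J2 runs 4 units, time = 41
  J3 runs 4 units, time = 45
  J3 runs 2 units, time = 47
Finish times: [37, 41, 47, 15, 33]
Average turnaround = 173/5 = 34.6

34.6


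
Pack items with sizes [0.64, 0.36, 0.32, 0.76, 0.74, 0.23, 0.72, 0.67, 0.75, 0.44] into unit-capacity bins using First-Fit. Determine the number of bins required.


Place items sequentially using First-Fit:
  Item 0.64 -> new Bin 1
  Item 0.36 -> Bin 1 (now 1.0)
  Item 0.32 -> new Bin 2
  Item 0.76 -> new Bin 3
  Item 0.74 -> new Bin 4
  Item 0.23 -> Bin 2 (now 0.55)
  Item 0.72 -> new Bin 5
  Item 0.67 -> new Bin 6
  Item 0.75 -> new Bin 7
  Item 0.44 -> Bin 2 (now 0.99)
Total bins used = 7

7


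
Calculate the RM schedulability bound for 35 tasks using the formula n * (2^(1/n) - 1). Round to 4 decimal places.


Compute 2^(1/35) = 1.0200016094
Subtract 1: 1.0200016094 - 1 = 0.0200016094
Multiply by n: 35 * 0.0200016094 = 0.7000563290
Round to 4 dp: 0.7001

0.7001


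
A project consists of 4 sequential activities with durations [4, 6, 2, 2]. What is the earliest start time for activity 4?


Activity 4 starts after activities 1 through 3 complete.
Predecessor durations: [4, 6, 2]
ES = 4 + 6 + 2 = 12

12


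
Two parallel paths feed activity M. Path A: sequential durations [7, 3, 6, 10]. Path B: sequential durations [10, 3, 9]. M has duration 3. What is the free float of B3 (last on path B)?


ES(B3) = sum of predecessors on chain B = 13
EF(B3) = ES + duration = 13 + 9 = 22
Successor of B3 is M. ES(M) = max(sum(A), sum(B)) = max(26, 22) = 26
Free float = ES(successor) - EF(current) = 26 - 22 = 4

4


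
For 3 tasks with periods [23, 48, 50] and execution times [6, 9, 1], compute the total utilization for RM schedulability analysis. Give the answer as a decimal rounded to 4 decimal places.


Compute individual utilizations (exact fractions):
  Task 1: C/T = 6/23 (approx. 0.2609)
  Task 2: C/T = 9/48 = 3/16 (approx. 0.1875)
  Task 3: C/T = 1/50 (approx. 0.02)
Total utilization U = 6/23 + 3/16 + 1/50 = 4309/9200
Rounded to 4 decimal places: U = 0.4684
RM (Liu & Layland) bound for 3 tasks = 0.779763; compare with U = 4309/9200 (approx. 0.468370)
U <= bound, so schedulable by RM sufficient condition.

0.4684


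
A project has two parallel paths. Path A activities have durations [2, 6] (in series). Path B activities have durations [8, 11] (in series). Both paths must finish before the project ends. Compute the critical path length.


Path A total = 2 + 6 = 8
Path B total = 8 + 11 = 19
Critical path = longest path = max(8, 19) = 19

19


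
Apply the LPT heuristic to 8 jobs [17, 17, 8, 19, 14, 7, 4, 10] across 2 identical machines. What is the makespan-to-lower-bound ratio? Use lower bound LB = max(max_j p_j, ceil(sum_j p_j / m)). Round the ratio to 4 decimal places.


LPT order: [19, 17, 17, 14, 10, 8, 7, 4]
Machine loads after assignment: [47, 49]
LPT makespan = 49
Lower bound = max(max_job, ceil(total/2)) = max(19, 48) = 48
Ratio = 49 / 48 = 1.0208

1.0208


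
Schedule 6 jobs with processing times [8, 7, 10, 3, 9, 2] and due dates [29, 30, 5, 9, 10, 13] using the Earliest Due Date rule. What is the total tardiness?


Sort by due date (EDD order): [(10, 5), (3, 9), (9, 10), (2, 13), (8, 29), (7, 30)]
Compute completion times and tardiness:
  Job 1: p=10, d=5, C=10, tardiness=max(0,10-5)=5
  Job 2: p=3, d=9, C=13, tardiness=max(0,13-9)=4
  Job 3: p=9, d=10, C=22, tardiness=max(0,22-10)=12
  Job 4: p=2, d=13, C=24, tardiness=max(0,24-13)=11
  Job 5: p=8, d=29, C=32, tardiness=max(0,32-29)=3
  Job 6: p=7, d=30, C=39, tardiness=max(0,39-30)=9
Total tardiness = 44

44


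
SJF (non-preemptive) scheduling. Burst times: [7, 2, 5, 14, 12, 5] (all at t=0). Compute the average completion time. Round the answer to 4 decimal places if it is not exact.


SJF order (ascending): [2, 5, 5, 7, 12, 14]
Completion times:
  Job 1: burst=2, C=2
  Job 2: burst=5, C=7
  Job 3: burst=5, C=12
  Job 4: burst=7, C=19
  Job 5: burst=12, C=31
  Job 6: burst=14, C=45
Average completion = 116/6 = 19.3333

19.3333


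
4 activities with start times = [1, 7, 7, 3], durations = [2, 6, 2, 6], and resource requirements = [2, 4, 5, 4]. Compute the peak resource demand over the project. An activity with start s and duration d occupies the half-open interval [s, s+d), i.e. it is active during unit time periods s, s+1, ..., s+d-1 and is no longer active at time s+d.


Each activity i is active on [start_i, start_i + duration_i).
Compute total resource usage per time slot:
  t=0: active resources = [], total = 0
  t=1: active resources = [2], total = 2
  t=2: active resources = [2], total = 2
  t=3: active resources = [4], total = 4
  t=4: active resources = [4], total = 4
  t=5: active resources = [4], total = 4
  t=6: active resources = [4], total = 4
  t=7: active resources = [4, 5, 4], total = 13
  t=8: active resources = [4, 5, 4], total = 13
  t=9: active resources = [4], total = 4
  t=10: active resources = [4], total = 4
  t=11: active resources = [4], total = 4
  t=12: active resources = [4], total = 4
Peak resource demand = 13

13


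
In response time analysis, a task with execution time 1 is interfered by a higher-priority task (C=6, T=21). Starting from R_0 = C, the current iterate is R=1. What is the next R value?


R_next = C + ceil(R_prev / T_hp) * C_hp
ceil(1 / 21) = ceil(0.0476) = 1
Interference = 1 * 6 = 6
R_next = 1 + 6 = 7

7


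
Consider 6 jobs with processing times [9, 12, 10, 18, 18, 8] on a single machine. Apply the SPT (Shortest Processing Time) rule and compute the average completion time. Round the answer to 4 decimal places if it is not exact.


Sort jobs by processing time (SPT order): [8, 9, 10, 12, 18, 18]
Compute completion times sequentially:
  Job 1: processing = 8, completes at 8
  Job 2: processing = 9, completes at 17
  Job 3: processing = 10, completes at 27
  Job 4: processing = 12, completes at 39
  Job 5: processing = 18, completes at 57
  Job 6: processing = 18, completes at 75
Sum of completion times = 223
Average completion time = 223/6 = 37.1667

37.1667


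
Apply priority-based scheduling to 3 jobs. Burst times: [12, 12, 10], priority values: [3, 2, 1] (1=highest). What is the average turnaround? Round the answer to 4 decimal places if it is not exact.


Sort by priority (ascending = highest first):
Order: [(1, 10), (2, 12), (3, 12)]
Completion times:
  Priority 1, burst=10, C=10
  Priority 2, burst=12, C=22
  Priority 3, burst=12, C=34
Average turnaround = 66/3 = 22.0

22.0


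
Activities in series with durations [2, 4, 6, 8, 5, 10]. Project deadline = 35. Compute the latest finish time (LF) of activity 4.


LF(activity 4) = deadline - sum of successor durations
Successors: activities 5 through 6 with durations [5, 10]
Sum of successor durations = 15
LF = 35 - 15 = 20

20


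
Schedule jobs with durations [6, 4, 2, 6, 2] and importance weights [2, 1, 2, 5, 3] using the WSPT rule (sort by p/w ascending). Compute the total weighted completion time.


Compute p/w ratios and sort ascending (WSPT): [(2, 3), (2, 2), (6, 5), (6, 2), (4, 1)]
Compute weighted completion times:
  Job (p=2,w=3): C=2, w*C=3*2=6
  Job (p=2,w=2): C=4, w*C=2*4=8
  Job (p=6,w=5): C=10, w*C=5*10=50
  Job (p=6,w=2): C=16, w*C=2*16=32
  Job (p=4,w=1): C=20, w*C=1*20=20
Total weighted completion time = 116

116


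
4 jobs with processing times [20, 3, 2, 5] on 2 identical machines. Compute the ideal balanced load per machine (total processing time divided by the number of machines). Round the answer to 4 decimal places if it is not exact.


Total processing time = 20 + 3 + 2 + 5 = 30
Number of machines = 2
Ideal balanced load = 30 / 2 = 15.0

15.0


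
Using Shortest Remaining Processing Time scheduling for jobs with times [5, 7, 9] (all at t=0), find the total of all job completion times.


Since all jobs arrive at t=0, SRPT equals SPT ordering.
SPT order: [5, 7, 9]
Completion times:
  Job 1: p=5, C=5
  Job 2: p=7, C=12
  Job 3: p=9, C=21
Total completion time = 5 + 12 + 21 = 38

38


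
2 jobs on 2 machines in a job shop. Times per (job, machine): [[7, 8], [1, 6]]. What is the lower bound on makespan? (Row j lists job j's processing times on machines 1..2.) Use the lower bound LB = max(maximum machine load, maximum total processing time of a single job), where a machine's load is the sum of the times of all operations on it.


Machine loads:
  Machine 1: 7 + 1 = 8
  Machine 2: 8 + 6 = 14
Max machine load = 14
Job totals:
  Job 1: 15
  Job 2: 7
Max job total = 15
Lower bound = max(14, 15) = 15

15


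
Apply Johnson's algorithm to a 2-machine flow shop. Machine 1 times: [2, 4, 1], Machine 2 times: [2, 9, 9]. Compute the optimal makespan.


Apply Johnson's rule:
  Group 1 (a <= b): [(3, 1, 9), (1, 2, 2), (2, 4, 9)]
  Group 2 (a > b): []
Optimal job order: [3, 1, 2]
Schedule:
  Job 3: M1 done at 1, M2 done at 10
  Job 1: M1 done at 3, M2 done at 12
  Job 2: M1 done at 7, M2 done at 21
Makespan = 21

21


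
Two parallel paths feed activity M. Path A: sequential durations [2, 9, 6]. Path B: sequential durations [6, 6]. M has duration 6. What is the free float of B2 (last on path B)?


ES(B2) = sum of predecessors on chain B = 6
EF(B2) = ES + duration = 6 + 6 = 12
Successor of B2 is M. ES(M) = max(sum(A), sum(B)) = max(17, 12) = 17
Free float = ES(successor) - EF(current) = 17 - 12 = 5

5


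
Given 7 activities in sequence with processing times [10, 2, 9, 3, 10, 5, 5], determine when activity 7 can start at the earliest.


Activity 7 starts after activities 1 through 6 complete.
Predecessor durations: [10, 2, 9, 3, 10, 5]
ES = 10 + 2 + 9 + 3 + 10 + 5 = 39

39


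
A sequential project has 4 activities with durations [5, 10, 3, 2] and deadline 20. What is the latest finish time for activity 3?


LF(activity 3) = deadline - sum of successor durations
Successors: activities 4 through 4 with durations [2]
Sum of successor durations = 2
LF = 20 - 2 = 18

18


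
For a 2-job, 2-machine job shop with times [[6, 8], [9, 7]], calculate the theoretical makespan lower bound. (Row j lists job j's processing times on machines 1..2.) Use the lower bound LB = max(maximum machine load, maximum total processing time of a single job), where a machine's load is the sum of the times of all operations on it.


Machine loads:
  Machine 1: 6 + 9 = 15
  Machine 2: 8 + 7 = 15
Max machine load = 15
Job totals:
  Job 1: 14
  Job 2: 16
Max job total = 16
Lower bound = max(15, 16) = 16

16


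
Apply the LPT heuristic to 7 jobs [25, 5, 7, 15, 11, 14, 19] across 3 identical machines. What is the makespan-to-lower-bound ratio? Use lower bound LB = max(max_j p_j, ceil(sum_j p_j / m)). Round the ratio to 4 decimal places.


LPT order: [25, 19, 15, 14, 11, 7, 5]
Machine loads after assignment: [32, 30, 34]
LPT makespan = 34
Lower bound = max(max_job, ceil(total/3)) = max(25, 32) = 32
Ratio = 34 / 32 = 1.0625

1.0625


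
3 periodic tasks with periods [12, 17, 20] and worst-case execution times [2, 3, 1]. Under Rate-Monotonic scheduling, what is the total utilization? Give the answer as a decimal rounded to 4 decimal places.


Compute individual utilizations (exact fractions):
  Task 1: C/T = 2/12 = 1/6 (approx. 0.1667)
  Task 2: C/T = 3/17 (approx. 0.1765)
  Task 3: C/T = 1/20 (approx. 0.05)
Total utilization U = 1/6 + 3/17 + 1/20 = 401/1020
Rounded to 4 decimal places: U = 0.3931
RM (Liu & Layland) bound for 3 tasks = 0.779763; compare with U = 401/1020 (approx. 0.393137)
U <= bound, so schedulable by RM sufficient condition.

0.3931
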